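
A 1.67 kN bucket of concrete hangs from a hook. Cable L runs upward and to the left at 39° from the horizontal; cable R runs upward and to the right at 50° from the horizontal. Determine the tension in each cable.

T_L = 1.074 kN, T_R = 1.298 kN

ΣF_x = 0: −T_L·cos39° + T_R·cos50° = 0 → T_R = 1.20902·T_L.
ΣF_y = 0: T_L·sin39° + T_R·sin50° = 1.67.
Substitute: T_L·(0.62932 + 1.20902·0.766044) = 1.67 → T_L = 1.07362 ≈ 1.074 kN.
Then T_R = 1.20902 × 1.07362 = 1.298 kN.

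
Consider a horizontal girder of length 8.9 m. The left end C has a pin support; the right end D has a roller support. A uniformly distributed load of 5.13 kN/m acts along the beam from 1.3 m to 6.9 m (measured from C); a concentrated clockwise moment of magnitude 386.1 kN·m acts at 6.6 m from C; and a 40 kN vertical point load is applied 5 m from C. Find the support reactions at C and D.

Resultant of the distributed load: 5.13 × 5.6 = 28.728 kN at 4.1 m from C.
ΣM about C: D_y·8.9 − (5.13·5.6)·4.1 − 386.1 − 40·5 = 0 → D_y = 703.8848/8.9 = 79.0882 ≈ 79.09 kN.
ΣF_y = 0: C_y + 79.0882 − 5.13·5.6 − 40 = 0 → C_y = -10.36 kN.
ΣF_x = 0: no horizontal applied forces, so C_x = 0.

C_x = 0, C_y = -10.36 kN, D_y = 79.09 kN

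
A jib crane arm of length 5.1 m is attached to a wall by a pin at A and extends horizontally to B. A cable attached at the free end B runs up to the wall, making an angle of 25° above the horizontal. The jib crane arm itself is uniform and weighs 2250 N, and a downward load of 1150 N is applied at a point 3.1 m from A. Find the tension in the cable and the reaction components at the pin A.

T = 4316 N, A_x = 3912 N, A_y = 1576 N

ΣM about A: T·sin25°·5.1 − 2250·2.55 − 1150·3.1 = 0 → T = 9302.5/(5.1·0.422618) = 4316 N.
ΣF_x = 0: A_x − T·cos25° = 0 → A_x = 4316 × 0.906308 = 3912 N.
ΣF_y = 0: A_y + T·sin25° − 2250 − 1150 = 0 → A_y = 3400 − 4316 × 0.422618 = 1576 N.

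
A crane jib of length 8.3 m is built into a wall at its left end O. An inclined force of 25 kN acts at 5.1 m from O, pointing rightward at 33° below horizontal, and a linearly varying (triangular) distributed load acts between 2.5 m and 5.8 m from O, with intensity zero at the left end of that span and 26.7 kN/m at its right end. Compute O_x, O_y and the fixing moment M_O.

Resultant of the triangular load: ½ × 26.7 × 3.3 = 44.055 kN, acting at 4.7 m from O (one-third of the span from the peak).
ΣF_x = 0: O_x + 25·cos33° = 0 → O_x = -20.97 kN.
ΣF_y = 0: O_y − 25·sin33° − ½·26.7·3.3 = 0 → O_y = 57.67 kN.
ΣM about O: M_O − 25·sin33°·5.1 − (½·26.7·3.3)·4.7 = 0 → M_O = 276.5 kN·m.

O_x = -20.97 kN, O_y = 57.67 kN, M_O = 276.5 kN·m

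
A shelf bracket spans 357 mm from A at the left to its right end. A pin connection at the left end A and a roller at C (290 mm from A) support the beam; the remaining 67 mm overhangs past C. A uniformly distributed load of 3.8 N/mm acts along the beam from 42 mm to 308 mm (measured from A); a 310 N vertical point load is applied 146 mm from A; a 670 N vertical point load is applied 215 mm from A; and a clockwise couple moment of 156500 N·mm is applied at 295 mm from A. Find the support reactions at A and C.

Resultant of the distributed load: 3.8 × 266 = 1010.8 N at 175 mm from A.
ΣM about A: C_y·290 − (3.8·266)·175 − 310·146 − 670·215 − 156500 = 0 → C_y = 522700/290 = 1802.41 ≈ 1802 N.
ΣF_y = 0: A_y + 1802.41 − 3.8·266 − 310 − 670 = 0 → A_y = 188.4 N.
ΣF_x = 0: no horizontal applied forces, so A_x = 0.

A_x = 0, A_y = 188.4 N, C_y = 1802 N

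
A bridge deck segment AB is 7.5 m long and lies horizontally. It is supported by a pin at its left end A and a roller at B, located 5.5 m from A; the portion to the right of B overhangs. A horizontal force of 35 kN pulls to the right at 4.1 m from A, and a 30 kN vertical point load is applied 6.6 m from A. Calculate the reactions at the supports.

A_x = -35.00 kN, A_y = -6.000 kN, B_y = 36.00 kN

Taking moments about A: B_y·5.5 − 30·6.6 = 0 → B_y = 198/5.5 = 36.00 kN.
ΣF_y = 0: A_y + 36 − 30 = 0 → A_y = -6.000 kN.
ΣF_x = 0: A_x + 35 = 0 → A_x = -35.00 kN.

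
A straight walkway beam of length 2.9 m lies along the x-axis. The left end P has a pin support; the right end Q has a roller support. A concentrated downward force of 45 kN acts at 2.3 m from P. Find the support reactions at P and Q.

ΣM about P: Q_y·2.9 − 45·2.3 = 0 → Q_y = 103.5/2.9 = 35.6897 ≈ 35.69 kN.
ΣF_y = 0: P_y + 35.6897 − 45 = 0 → P_y = 9.310 kN.
ΣF_x = 0: no horizontal applied forces, so P_x = 0.

P_x = 0, P_y = 9.310 kN, Q_y = 35.69 kN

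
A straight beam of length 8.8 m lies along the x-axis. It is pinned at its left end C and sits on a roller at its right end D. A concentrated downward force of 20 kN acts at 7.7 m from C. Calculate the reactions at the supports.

C_x = 0, C_y = 2.500 kN, D_y = 17.50 kN

ΣM about C: D_y·8.8 − 20·7.7 = 0 → D_y = 154/8.8 = 17.50 kN.
ΣF_y = 0: C_y + 17.5 − 20 = 0 → C_y = 2.500 kN.
ΣF_x = 0: no horizontal applied forces, so C_x = 0.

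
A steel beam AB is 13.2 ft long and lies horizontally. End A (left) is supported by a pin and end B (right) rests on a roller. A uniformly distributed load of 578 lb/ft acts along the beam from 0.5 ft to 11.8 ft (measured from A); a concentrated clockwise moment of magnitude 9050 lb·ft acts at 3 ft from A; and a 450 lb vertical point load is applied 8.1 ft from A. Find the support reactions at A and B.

Resultant of the distributed load: 578 × 11.3 = 6531.4 lb at 6.15 ft from A.
Taking moments about A: B_y·13.2 − (578·11.3)·6.15 − 9050 − 450·8.1 = 0 → B_y = 52863.11/13.2 = 4004.78 ≈ 4005 lb.
ΣF_y = 0: A_y + 4004.78 − 578·11.3 − 450 = 0 → A_y = 2977 lb.
ΣF_x = 0: no horizontal applied forces, so A_x = 0.

A_x = 0, A_y = 2977 lb, B_y = 4005 lb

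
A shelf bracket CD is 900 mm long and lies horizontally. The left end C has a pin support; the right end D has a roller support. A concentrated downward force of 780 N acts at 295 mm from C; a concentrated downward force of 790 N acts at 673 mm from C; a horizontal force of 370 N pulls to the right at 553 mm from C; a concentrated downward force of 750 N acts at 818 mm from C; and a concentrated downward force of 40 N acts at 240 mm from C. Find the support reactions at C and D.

C_x = -370.0 N, C_y = 821.3 N, D_y = 1539 N

Moments about C: D_y·900 − 780·295 − 790·673 − 750·818 − 40·240 = 0 → D_y = 1384870/900 = 1538.74 ≈ 1539 N.
ΣF_y = 0: C_y + 1538.74 − 780 − 790 − 750 − 40 = 0 → C_y = 821.3 N.
ΣF_x = 0: C_x + 370 = 0 → C_x = -370.0 N.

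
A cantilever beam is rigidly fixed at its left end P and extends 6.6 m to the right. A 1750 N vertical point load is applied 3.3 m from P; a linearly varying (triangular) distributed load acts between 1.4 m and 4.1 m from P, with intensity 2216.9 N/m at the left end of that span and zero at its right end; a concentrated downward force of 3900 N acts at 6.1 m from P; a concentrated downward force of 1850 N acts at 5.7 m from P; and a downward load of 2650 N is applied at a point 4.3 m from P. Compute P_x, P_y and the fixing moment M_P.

P_x = 0, P_y = 13140 N, M_P = 58390 N·m

Resultant of the triangular load: ½ × 2216.9 × 2.7 = 2992.815 N, acting at 2.3 m from P (one-third of the span from the peak).
ΣF_x = 0: P_x = 0.
ΣF_y = 0: P_y − 1750 − ½·2216.9·2.7 − 3900 − 1850 − 2650 = 0 → P_y = 13140 N.
ΣM about P: M_P − 1750·3.3 − (½·2216.9·2.7)·2.3 − 3900·6.1 − 1850·5.7 − 2650·4.3 = 0 → M_P = 58390 N·m.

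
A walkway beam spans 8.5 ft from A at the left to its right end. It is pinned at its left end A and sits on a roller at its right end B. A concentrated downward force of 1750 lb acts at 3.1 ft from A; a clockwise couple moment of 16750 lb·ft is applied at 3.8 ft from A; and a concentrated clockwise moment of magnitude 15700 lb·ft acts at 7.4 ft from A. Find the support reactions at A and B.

A_x = 0, A_y = -2706 lb, B_y = 4456 lb

ΣM about A: B_y·8.5 − 1750·3.1 − 16750 − 15700 = 0 → B_y = 37875/8.5 = 4455.88 ≈ 4456 lb.
ΣF_y = 0: A_y + 4455.88 − 1750 = 0 → A_y = -2706 lb.
ΣF_x = 0: no horizontal applied forces, so A_x = 0.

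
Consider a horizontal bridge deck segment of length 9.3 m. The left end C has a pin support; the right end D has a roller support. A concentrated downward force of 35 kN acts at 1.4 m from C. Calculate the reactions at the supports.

Taking moments about C: D_y·9.3 − 35·1.4 = 0 → D_y = 49/9.3 = 5.26882 ≈ 5.269 kN.
ΣF_y = 0: C_y + 5.26882 − 35 = 0 → C_y = 29.73 kN.
ΣF_x = 0: no horizontal applied forces, so C_x = 0.

C_x = 0, C_y = 29.73 kN, D_y = 5.269 kN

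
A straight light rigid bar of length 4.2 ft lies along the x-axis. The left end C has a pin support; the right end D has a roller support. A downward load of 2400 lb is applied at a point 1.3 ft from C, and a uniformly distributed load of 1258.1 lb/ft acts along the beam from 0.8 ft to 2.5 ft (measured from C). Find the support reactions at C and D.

C_x = 0, C_y = 2956 lb, D_y = 1583 lb

Resultant of the distributed load: 1258.1 × 1.7 = 2138.77 lb at 1.65 ft from C.
Moments about C: D_y·4.2 − 2400·1.3 − (1258.1·1.7)·1.65 = 0 → D_y = 6648.9705/4.2 = 1583.09 ≈ 1583 lb.
ΣF_y = 0: C_y + 1583.09 − 2400 − 1258.1·1.7 = 0 → C_y = 2956 lb.
ΣF_x = 0: no horizontal applied forces, so C_x = 0.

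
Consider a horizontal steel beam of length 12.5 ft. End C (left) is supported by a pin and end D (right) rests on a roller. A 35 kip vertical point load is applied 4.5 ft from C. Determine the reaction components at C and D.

C_x = 0, C_y = 22.40 kip, D_y = 12.60 kip

ΣM about C: D_y·12.5 − 35·4.5 = 0 → D_y = 157.5/12.5 = 12.60 kip.
ΣF_y = 0: C_y + 12.6 − 35 = 0 → C_y = 22.40 kip.
ΣF_x = 0: no horizontal applied forces, so C_x = 0.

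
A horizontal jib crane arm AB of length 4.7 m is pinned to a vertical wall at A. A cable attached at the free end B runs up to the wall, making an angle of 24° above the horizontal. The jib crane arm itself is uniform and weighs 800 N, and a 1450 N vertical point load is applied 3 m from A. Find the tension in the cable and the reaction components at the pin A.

ΣM about A: T·sin24°·4.7 − 800·2.35 − 1450·3 = 0 → T = 6230/(4.7·0.406737) = 3258.94 ≈ 3259 N.
ΣF_x = 0: A_x − T·cos24° = 0 → A_x = 3258.94 × 0.913545 = 2977 N.
ΣF_y = 0: A_y + T·sin24° − 800 − 1450 = 0 → A_y = 2250 − 3258.94 × 0.406737 = 924.5 N.

T = 3259 N, A_x = 2977 N, A_y = 924.5 N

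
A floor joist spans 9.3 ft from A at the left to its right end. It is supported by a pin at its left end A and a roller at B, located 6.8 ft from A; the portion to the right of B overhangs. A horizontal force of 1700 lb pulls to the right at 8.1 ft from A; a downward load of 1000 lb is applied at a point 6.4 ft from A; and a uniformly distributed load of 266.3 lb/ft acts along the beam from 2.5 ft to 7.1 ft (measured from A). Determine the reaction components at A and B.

A_x = -1700 lb, A_y = 419.1 lb, B_y = 1806 lb

Resultant of the distributed load: 266.3 × 4.6 = 1224.98 lb at 4.8 ft from A.
Taking moments about A: B_y·6.8 − 1000·6.4 − (266.3·4.6)·4.8 = 0 → B_y = 12279.904/6.8 = 1805.87 ≈ 1806 lb.
ΣF_y = 0: A_y + 1805.87 − 1000 − 266.3·4.6 = 0 → A_y = 419.1 lb.
ΣF_x = 0: A_x + 1700 = 0 → A_x = -1700 lb.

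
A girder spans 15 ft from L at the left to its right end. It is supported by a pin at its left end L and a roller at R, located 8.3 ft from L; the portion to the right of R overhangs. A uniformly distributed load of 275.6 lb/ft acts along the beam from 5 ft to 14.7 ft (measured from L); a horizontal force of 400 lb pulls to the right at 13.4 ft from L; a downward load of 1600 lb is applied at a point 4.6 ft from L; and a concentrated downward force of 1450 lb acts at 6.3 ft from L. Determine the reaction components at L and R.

Resultant of the distributed load: 275.6 × 9.7 = 2673.32 lb at 9.85 ft from L.
Taking moments about L: R_y·8.3 − (275.6·9.7)·9.85 − 1600·4.6 − 1450·6.3 = 0 → R_y = 42827.202/8.3 = 5159.9 ≈ 5160 lb.
ΣF_y = 0: L_y + 5159.9 − 275.6·9.7 − 1600 − 1450 = 0 → L_y = 563.4 lb.
ΣF_x = 0: L_x + 400 = 0 → L_x = -400.0 lb.

L_x = -400.0 lb, L_y = 563.4 lb, R_y = 5160 lb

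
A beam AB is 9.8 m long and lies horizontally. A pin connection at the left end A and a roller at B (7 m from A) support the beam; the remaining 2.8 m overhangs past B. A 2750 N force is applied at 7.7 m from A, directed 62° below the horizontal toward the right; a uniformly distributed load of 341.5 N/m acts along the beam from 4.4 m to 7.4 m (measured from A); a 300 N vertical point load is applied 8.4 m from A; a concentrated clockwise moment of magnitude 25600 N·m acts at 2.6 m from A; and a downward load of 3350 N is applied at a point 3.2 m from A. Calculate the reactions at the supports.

Resultant of the distributed load: 341.5 × 3 = 1024.5 N at 5.9 m from A.
Taking moments about A: B_y·7 − 2750·sin62°·7.7 − (341.5·3)·5.9 − 300·8.4 − 25600 − 3350·3.2 = 0 → B_y = 63581/7 = 9083 N.
ΣF_y = 0: A_y + 9083 − 2750·sin62° − 341.5·3 − 300 − 3350 = 0 → A_y = -1980 N.
ΣF_x = 0: A_x + 2750·cos62° = 0 → A_x = -1291 N.

A_x = -1291 N, A_y = -1980 N, B_y = 9083 N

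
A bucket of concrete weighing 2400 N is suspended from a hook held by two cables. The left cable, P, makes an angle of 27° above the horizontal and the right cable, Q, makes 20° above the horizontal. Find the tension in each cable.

T_P = 3084 N, T_Q = 2924 N

ΣF_x = 0: −T_P·cos27° + T_Q·cos20° = 0 → T_Q = 0.948189·T_P.
ΣF_y = 0: T_P·sin27° + T_Q·sin20° = 2400.
Substitute: T_P·(0.45399 + 0.948189·0.34202) = 2400 → T_P = 3083.69 ≈ 3084 N.
Then T_Q = 0.948189 × 3083.69 = 2924 N.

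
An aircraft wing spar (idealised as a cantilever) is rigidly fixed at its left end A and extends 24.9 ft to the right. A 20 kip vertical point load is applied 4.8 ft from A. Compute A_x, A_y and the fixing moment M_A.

A_x = 0, A_y = 20.00 kip, M_A = 96.00 kip·ft

ΣF_x = 0: A_x = 0.
ΣF_y = 0: A_y − 20 = 0 → A_y = 20.00 kip.
ΣM about A: M_A − 20·4.8 = 0 → M_A = 96.00 kip·ft.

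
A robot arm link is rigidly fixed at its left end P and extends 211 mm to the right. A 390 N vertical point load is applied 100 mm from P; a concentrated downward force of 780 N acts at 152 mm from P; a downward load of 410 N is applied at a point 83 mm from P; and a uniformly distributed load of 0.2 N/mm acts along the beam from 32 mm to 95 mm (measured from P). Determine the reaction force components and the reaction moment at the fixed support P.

Resultant of the distributed load: 0.2 × 63 = 12.6 N at 63.5 mm from P.
ΣF_x = 0: P_x = 0.
ΣF_y = 0: P_y − 390 − 780 − 410 − 0.2·63 = 0 → P_y = 1593 N.
ΣM about P: M_P − 390·100 − 780·152 − 410·83 − (0.2·63)·63.5 = 0 → M_P = 192400 N·mm.

P_x = 0, P_y = 1593 N, M_P = 192400 N·mm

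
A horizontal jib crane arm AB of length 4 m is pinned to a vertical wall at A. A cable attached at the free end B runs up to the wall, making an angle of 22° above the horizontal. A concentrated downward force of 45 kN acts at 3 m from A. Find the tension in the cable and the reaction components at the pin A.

ΣM about A: T·sin22°·4 − 45·3 = 0 → T = 135/(4·0.374607) = 90.0944 ≈ 90.09 kN.
ΣF_x = 0: A_x − T·cos22° = 0 → A_x = 90.0944 × 0.927184 = 83.53 kN.
ΣF_y = 0: A_y + T·sin22° − 45 = 0 → A_y = 45 − 90.0944 × 0.374607 = 11.25 kN.

T = 90.09 kN, A_x = 83.53 kN, A_y = 11.25 kN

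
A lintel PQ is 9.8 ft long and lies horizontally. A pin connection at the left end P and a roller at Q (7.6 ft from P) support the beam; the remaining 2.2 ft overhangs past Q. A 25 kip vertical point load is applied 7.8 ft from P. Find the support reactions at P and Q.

P_x = 0, P_y = -0.6579 kip, Q_y = 25.66 kip

Moments about P: Q_y·7.6 − 25·7.8 = 0 → Q_y = 195/7.6 = 25.6579 ≈ 25.66 kip.
ΣF_y = 0: P_y + 25.6579 − 25 = 0 → P_y = -0.6579 kip.
ΣF_x = 0: no horizontal applied forces, so P_x = 0.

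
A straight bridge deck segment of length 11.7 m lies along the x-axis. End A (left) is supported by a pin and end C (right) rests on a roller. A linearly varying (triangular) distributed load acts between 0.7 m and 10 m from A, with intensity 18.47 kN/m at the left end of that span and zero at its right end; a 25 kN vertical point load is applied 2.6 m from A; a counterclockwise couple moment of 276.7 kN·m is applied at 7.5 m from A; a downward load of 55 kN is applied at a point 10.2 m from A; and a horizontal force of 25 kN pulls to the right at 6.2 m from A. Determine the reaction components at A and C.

A_x = -25.00 kN, A_y = 108.1 kN, C_y = 57.75 kN

Resultant of the triangular load: ½ × 18.47 × 9.3 = 85.8855 kN, acting at 3.8 m from A (one-third of the span from the peak).
Moments about A: C_y·11.7 − (½·18.47·9.3)·3.8 − 25·2.6 + 276.7 − 55·10.2 = 0 → C_y = 675.6649/11.7 = 57.7491 ≈ 57.75 kN.
ΣF_y = 0: A_y + 57.7491 − ½·18.47·9.3 − 25 − 55 = 0 → A_y = 108.1 kN.
ΣF_x = 0: A_x + 25 = 0 → A_x = -25.00 kN.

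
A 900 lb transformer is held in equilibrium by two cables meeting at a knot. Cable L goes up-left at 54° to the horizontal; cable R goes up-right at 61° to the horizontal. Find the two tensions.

T_L = 481.4 lb, T_R = 583.7 lb

ΣF_x = 0: −T_L·cos54° + T_R·cos61° = 0 → T_R = 1.2124·T_L.
ΣF_y = 0: T_L·sin54° + T_R·sin61° = 900.
Substitute: T_L·(0.809017 + 1.2124·0.87462) = 900 → T_L = 481.436 ≈ 481.4 lb.
Then T_R = 1.2124 × 481.436 = 583.7 lb.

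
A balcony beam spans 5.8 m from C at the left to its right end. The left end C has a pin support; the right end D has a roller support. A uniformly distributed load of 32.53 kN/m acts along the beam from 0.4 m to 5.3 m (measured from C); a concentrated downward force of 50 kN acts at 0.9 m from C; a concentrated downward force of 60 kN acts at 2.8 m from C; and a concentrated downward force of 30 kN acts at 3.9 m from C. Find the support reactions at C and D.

Resultant of the distributed load: 32.53 × 4.9 = 159.397 kN at 2.85 m from C.
Moments about C: D_y·5.8 − (32.53·4.9)·2.85 − 50·0.9 − 60·2.8 − 30·3.9 = 0 → D_y = 784.28145/5.8 = 135.221 ≈ 135.2 kN.
ΣF_y = 0: C_y + 135.221 − 32.53·4.9 − 50 − 60 − 30 = 0 → C_y = 164.2 kN.
ΣF_x = 0: no horizontal applied forces, so C_x = 0.

C_x = 0, C_y = 164.2 kN, D_y = 135.2 kN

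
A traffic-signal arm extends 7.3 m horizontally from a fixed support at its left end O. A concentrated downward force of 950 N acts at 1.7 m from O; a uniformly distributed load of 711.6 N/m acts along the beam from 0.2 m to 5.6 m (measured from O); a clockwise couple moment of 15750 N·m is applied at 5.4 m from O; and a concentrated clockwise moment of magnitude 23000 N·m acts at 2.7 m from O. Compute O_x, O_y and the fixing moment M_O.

O_x = 0, O_y = 4793 N, M_O = 51510 N·m

Resultant of the distributed load: 711.6 × 5.4 = 3842.64 N at 2.9 m from O.
ΣF_x = 0: O_x = 0.
ΣF_y = 0: O_y − 950 − 711.6·5.4 = 0 → O_y = 4793 N.
ΣM about O: M_O − 950·1.7 − (711.6·5.4)·2.9 − 15750 − 23000 = 0 → M_O = 51510 N·m.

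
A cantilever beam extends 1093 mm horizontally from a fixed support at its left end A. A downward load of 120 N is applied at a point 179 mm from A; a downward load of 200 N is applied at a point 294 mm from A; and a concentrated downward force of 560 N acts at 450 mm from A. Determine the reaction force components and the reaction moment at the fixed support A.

ΣF_x = 0: A_x = 0.
ΣF_y = 0: A_y − 120 − 200 − 560 = 0 → A_y = 880.0 N.
ΣM about A: M_A − 120·179 − 200·294 − 560·450 = 0 → M_A = 332300 N·mm.

A_x = 0, A_y = 880.0 N, M_A = 332300 N·mm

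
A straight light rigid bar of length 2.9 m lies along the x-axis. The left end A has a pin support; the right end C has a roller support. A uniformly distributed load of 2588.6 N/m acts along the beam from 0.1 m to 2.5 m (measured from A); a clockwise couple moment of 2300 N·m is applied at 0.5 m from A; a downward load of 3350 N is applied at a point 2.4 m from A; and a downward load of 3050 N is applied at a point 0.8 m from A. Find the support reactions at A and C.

Resultant of the distributed load: 2588.6 × 2.4 = 6212.64 N at 1.3 m from A.
Moments about A: C_y·2.9 − (2588.6·2.4)·1.3 − 2300 − 3350·2.4 − 3050·0.8 = 0 → C_y = 20856.432/2.9 = 7191.87 ≈ 7192 N.
ΣF_y = 0: A_y + 7191.87 − 2588.6·2.4 − 3350 − 3050 = 0 → A_y = 5421 N.
ΣF_x = 0: no horizontal applied forces, so A_x = 0.

A_x = 0, A_y = 5421 N, C_y = 7192 N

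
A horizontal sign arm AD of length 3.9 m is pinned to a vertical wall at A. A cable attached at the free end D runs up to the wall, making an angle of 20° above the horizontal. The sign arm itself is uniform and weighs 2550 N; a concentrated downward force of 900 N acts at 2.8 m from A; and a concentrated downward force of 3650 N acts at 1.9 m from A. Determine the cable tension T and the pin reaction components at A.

T = 10820 N, A_x = 10160 N, A_y = 3401 N

ΣM about A: T·sin20°·3.9 − 2550·1.95 − 900·2.8 − 3650·1.9 = 0 → T = 14427.5/(3.9·0.34202) = 10816.2 ≈ 10820 N.
ΣF_x = 0: A_x − T·cos20° = 0 → A_x = 10816.2 × 0.939693 = 10160 N.
ΣF_y = 0: A_y + T·sin20° − 2550 − 900 − 3650 = 0 → A_y = 7100 − 10816.2 × 0.34202 = 3401 N.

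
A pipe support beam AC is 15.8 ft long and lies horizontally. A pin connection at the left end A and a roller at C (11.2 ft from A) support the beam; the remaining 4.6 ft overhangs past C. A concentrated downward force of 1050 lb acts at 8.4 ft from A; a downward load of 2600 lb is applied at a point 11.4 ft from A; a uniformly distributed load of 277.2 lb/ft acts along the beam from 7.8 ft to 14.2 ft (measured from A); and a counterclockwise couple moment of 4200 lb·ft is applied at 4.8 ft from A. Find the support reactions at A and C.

Resultant of the distributed load: 277.2 × 6.4 = 1774.08 lb at 11 ft from A.
ΣM about A: C_y·11.2 − 1050·8.4 − 2600·11.4 − (277.2·6.4)·11 + 4200 = 0 → C_y = 53774.88/11.2 = 4801.33 ≈ 4801 lb.
ΣF_y = 0: A_y + 4801.33 − 1050 − 2600 − 277.2·6.4 = 0 → A_y = 622.8 lb.
ΣF_x = 0: no horizontal applied forces, so A_x = 0.

A_x = 0, A_y = 622.8 lb, C_y = 4801 lb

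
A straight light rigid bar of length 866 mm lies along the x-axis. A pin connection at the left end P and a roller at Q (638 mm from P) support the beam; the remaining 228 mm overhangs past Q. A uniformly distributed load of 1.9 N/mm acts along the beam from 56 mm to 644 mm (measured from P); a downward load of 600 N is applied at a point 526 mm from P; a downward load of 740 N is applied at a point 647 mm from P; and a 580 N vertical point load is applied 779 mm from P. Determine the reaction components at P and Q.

P_x = 0, P_y = 471.0 N, Q_y = 2566 N

Resultant of the distributed load: 1.9 × 588 = 1117.2 N at 350 mm from P.
Taking moments about P: Q_y·638 − (1.9·588)·350 − 600·526 − 740·647 − 580·779 = 0 → Q_y = 1637220/638 = 2566.18 ≈ 2566 N.
ΣF_y = 0: P_y + 2566.18 − 1.9·588 − 600 − 740 − 580 = 0 → P_y = 471.0 N.
ΣF_x = 0: no horizontal applied forces, so P_x = 0.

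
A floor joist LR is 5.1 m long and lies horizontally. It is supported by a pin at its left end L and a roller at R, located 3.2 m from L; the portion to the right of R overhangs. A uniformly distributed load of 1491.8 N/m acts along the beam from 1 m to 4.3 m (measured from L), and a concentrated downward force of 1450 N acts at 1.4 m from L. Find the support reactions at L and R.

L_x = 0, L_y = 1662 N, R_y = 4711 N

Resultant of the distributed load: 1491.8 × 3.3 = 4922.94 N at 2.65 m from L.
Moments about L: R_y·3.2 − (1491.8·3.3)·2.65 − 1450·1.4 = 0 → R_y = 15075.791/3.2 = 4711.18 ≈ 4711 N.
ΣF_y = 0: L_y + 4711.18 − 1491.8·3.3 − 1450 = 0 → L_y = 1662 N.
ΣF_x = 0: no horizontal applied forces, so L_x = 0.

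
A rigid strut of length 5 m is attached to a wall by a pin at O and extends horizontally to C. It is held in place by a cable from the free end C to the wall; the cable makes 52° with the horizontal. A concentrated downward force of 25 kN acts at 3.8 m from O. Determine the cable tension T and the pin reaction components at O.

ΣM about O: T·sin52°·5 − 25·3.8 = 0 → T = 95/(5·0.788011) = 24.1113 ≈ 24.11 kN.
ΣF_x = 0: O_x − T·cos52° = 0 → O_x = 24.1113 × 0.615661 = 14.84 kN.
ΣF_y = 0: O_y + T·sin52° − 25 = 0 → O_y = 25 − 24.1113 × 0.788011 = 6.000 kN.

T = 24.11 kN, O_x = 14.84 kN, O_y = 6.000 kN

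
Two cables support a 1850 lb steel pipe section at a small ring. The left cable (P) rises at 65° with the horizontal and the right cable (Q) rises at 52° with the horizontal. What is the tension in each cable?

ΣF_x = 0: −T_P·cos65° + T_Q·cos52° = 0 → T_Q = 0.686446·T_P.
ΣF_y = 0: T_P·sin65° + T_Q·sin52° = 1850.
Substitute: T_P·(0.906308 + 0.686446·0.788011) = 1850 → T_P = 1278.3 ≈ 1278 lb.
Then T_Q = 0.686446 × 1278.3 = 877.5 lb.

T_P = 1278 lb, T_Q = 877.5 lb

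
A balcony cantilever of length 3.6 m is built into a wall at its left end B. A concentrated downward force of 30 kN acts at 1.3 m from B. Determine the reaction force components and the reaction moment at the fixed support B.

ΣF_x = 0: B_x = 0.
ΣF_y = 0: B_y − 30 = 0 → B_y = 30.00 kN.
ΣM about B: M_B − 30·1.3 = 0 → M_B = 39.00 kN·m.

B_x = 0, B_y = 30.00 kN, M_B = 39.00 kN·m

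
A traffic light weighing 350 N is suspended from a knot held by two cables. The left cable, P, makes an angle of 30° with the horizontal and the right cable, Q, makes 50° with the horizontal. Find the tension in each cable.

T_P = 228.4 N, T_Q = 307.8 N

ΣF_x = 0: −T_P·cos30° + T_Q·cos50° = 0 → T_Q = 1.3473·T_P.
ΣF_y = 0: T_P·sin30° + T_Q·sin50° = 350.
Substitute: T_P·(0.5 + 1.3473·0.766044) = 350 → T_P = 228.446 ≈ 228.4 N.
Then T_Q = 1.3473 × 228.446 = 307.8 N.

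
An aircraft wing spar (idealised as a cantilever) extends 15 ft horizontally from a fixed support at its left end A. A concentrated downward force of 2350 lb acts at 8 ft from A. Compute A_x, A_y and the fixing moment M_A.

ΣF_x = 0: A_x = 0.
ΣF_y = 0: A_y − 2350 = 0 → A_y = 2350 lb.
ΣM about A: M_A − 2350·8 = 0 → M_A = 18800 lb·ft.

A_x = 0, A_y = 2350 lb, M_A = 18800 lb·ft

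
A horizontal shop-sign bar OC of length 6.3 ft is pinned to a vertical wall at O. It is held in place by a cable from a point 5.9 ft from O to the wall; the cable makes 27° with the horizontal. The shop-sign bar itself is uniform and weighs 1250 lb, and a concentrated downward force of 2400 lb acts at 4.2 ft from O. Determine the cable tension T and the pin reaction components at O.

ΣM about O: T·sin27°·5.9 − 1250·3.15 − 2400·4.2 = 0 → T = 14017.5/(5.9·0.45399) = 5233.26 ≈ 5233 lb.
ΣF_x = 0: O_x − T·cos27° = 0 → O_x = 5233.26 × 0.891007 = 4663 lb.
ΣF_y = 0: O_y + T·sin27° − 1250 − 2400 = 0 → O_y = 3650 − 5233.26 × 0.45399 = 1274 lb.

T = 5233 lb, O_x = 4663 lb, O_y = 1274 lb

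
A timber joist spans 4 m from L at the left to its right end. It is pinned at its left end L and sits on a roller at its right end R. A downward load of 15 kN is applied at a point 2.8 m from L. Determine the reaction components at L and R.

L_x = 0, L_y = 4.500 kN, R_y = 10.50 kN

ΣM about L: R_y·4 − 15·2.8 = 0 → R_y = 42/4 = 10.50 kN.
ΣF_y = 0: L_y + 10.5 − 15 = 0 → L_y = 4.500 kN.
ΣF_x = 0: no horizontal applied forces, so L_x = 0.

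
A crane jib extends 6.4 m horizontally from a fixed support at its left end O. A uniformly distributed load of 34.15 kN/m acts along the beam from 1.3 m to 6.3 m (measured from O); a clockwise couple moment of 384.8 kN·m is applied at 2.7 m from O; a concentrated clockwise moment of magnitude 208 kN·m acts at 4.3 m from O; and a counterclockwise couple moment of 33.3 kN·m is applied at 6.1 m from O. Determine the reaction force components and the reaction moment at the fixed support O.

O_x = 0, O_y = 170.8 kN, M_O = 1208 kN·m

Resultant of the distributed load: 34.15 × 5 = 170.75 kN at 3.8 m from O.
ΣF_x = 0: O_x = 0.
ΣF_y = 0: O_y − 34.15·5 = 0 → O_y = 170.8 kN.
ΣM about O: M_O − (34.15·5)·3.8 − 384.8 − 208 + 33.3 = 0 → M_O = 1208 kN·m.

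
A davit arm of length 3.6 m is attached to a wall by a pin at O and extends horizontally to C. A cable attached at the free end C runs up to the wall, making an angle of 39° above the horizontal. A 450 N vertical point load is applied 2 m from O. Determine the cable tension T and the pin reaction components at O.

ΣM about O: T·sin39°·3.6 − 450·2 = 0 → T = 900/(3.6·0.62932) = 397.254 ≈ 397.3 N.
ΣF_x = 0: O_x − T·cos39° = 0 → O_x = 397.254 × 0.777146 = 308.7 N.
ΣF_y = 0: O_y + T·sin39° − 450 = 0 → O_y = 450 − 397.254 × 0.62932 = 200.0 N.

T = 397.3 N, O_x = 308.7 N, O_y = 200.0 N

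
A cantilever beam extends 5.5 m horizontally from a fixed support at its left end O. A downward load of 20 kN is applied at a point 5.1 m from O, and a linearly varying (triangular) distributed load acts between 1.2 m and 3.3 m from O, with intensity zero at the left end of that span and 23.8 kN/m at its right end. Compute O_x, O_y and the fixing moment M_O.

Resultant of the triangular load: ½ × 23.8 × 2.1 = 24.99 kN, acting at 2.6 m from O (one-third of the span from the peak).
ΣF_x = 0: O_x = 0.
ΣF_y = 0: O_y − 20 − ½·23.8·2.1 = 0 → O_y = 44.99 kN.
ΣM about O: M_O − 20·5.1 − (½·23.8·2.1)·2.6 = 0 → M_O = 167.0 kN·m.

O_x = 0, O_y = 44.99 kN, M_O = 167.0 kN·m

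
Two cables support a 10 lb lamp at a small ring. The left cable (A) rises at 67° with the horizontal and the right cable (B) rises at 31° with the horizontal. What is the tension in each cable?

ΣF_x = 0: −T_A·cos67° + T_B·cos31° = 0 → T_B = 0.45584·T_A.
ΣF_y = 0: T_A·sin67° + T_B·sin31° = 10.
Substitute: T_A·(0.920505 + 0.45584·0.515038) = 10 → T_A = 8.65591 ≈ 8.656 lb.
Then T_B = 0.45584 × 8.65591 = 3.946 lb.

T_A = 8.656 lb, T_B = 3.946 lb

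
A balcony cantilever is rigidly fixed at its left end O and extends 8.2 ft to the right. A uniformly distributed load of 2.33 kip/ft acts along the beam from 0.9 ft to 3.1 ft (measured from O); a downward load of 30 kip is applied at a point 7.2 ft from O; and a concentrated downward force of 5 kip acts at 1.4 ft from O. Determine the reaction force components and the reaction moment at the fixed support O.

O_x = 0, O_y = 40.13 kip, M_O = 233.3 kip·ft

Resultant of the distributed load: 2.33 × 2.2 = 5.126 kip at 2 ft from O.
ΣF_x = 0: O_x = 0.
ΣF_y = 0: O_y − 2.33·2.2 − 30 − 5 = 0 → O_y = 40.13 kip.
ΣM about O: M_O − (2.33·2.2)·2 − 30·7.2 − 5·1.4 = 0 → M_O = 233.3 kip·ft.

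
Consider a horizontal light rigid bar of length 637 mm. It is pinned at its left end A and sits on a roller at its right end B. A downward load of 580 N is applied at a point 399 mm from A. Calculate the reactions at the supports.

ΣM about A: B_y·637 − 580·399 = 0 → B_y = 231420/637 = 363.297 ≈ 363.3 N.
ΣF_y = 0: A_y + 363.297 − 580 = 0 → A_y = 216.7 N.
ΣF_x = 0: no horizontal applied forces, so A_x = 0.

A_x = 0, A_y = 216.7 N, B_y = 363.3 N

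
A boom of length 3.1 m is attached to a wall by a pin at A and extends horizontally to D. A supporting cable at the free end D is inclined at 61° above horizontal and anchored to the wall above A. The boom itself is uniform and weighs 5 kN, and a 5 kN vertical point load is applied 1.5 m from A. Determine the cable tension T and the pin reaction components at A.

ΣM about A: T·sin61°·3.1 − 5·1.55 − 5·1.5 = 0 → T = 15.25/(3.1·0.87462) = 5.62456 ≈ 5.625 kN.
ΣF_x = 0: A_x − T·cos61° = 0 → A_x = 5.62456 × 0.48481 = 2.727 kN.
ΣF_y = 0: A_y + T·sin61° − 5 − 5 = 0 → A_y = 10 − 5.62456 × 0.87462 = 5.081 kN.

T = 5.625 kN, A_x = 2.727 kN, A_y = 5.081 kN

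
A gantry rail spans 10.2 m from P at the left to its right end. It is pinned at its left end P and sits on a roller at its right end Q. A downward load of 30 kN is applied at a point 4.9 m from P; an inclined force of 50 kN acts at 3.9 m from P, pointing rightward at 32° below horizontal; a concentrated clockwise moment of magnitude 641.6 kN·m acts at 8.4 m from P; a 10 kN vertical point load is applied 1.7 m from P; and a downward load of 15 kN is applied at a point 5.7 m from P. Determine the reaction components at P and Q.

ΣM about P: Q_y·10.2 − 30·4.9 − 50·sin32°·3.9 − 641.6 − 10·1.7 − 15·5.7 = 0 → Q_y = 994.434/10.2 = 97.4935 ≈ 97.49 kN.
ΣF_y = 0: P_y + 97.4935 − 30 − 50·sin32° − 10 − 15 = 0 → P_y = -16.00 kN.
ΣF_x = 0: P_x + 50·cos32° = 0 → P_x = -42.40 kN.

P_x = -42.40 kN, P_y = -16.00 kN, Q_y = 97.49 kN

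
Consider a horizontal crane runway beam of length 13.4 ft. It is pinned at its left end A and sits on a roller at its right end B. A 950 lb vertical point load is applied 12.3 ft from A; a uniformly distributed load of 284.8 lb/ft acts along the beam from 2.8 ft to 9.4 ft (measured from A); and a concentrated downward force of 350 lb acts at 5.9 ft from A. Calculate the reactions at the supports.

Resultant of the distributed load: 284.8 × 6.6 = 1879.68 lb at 6.1 ft from A.
Taking moments about A: B_y·13.4 − 950·12.3 − (284.8·6.6)·6.1 − 350·5.9 = 0 → B_y = 25216.048/13.4 = 1881.79 ≈ 1882 lb.
ΣF_y = 0: A_y + 1881.79 − 950 − 284.8·6.6 − 350 = 0 → A_y = 1298 lb.
ΣF_x = 0: no horizontal applied forces, so A_x = 0.

A_x = 0, A_y = 1298 lb, B_y = 1882 lb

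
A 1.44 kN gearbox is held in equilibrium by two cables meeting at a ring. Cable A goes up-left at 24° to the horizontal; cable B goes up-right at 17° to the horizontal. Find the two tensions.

ΣF_x = 0: −T_A·cos24° + T_B·cos17° = 0 → T_B = 0.955287·T_A.
ΣF_y = 0: T_A·sin24° + T_B·sin17° = 1.44.
Substitute: T_A·(0.406737 + 0.955287·0.292372) = 1.44 → T_A = 2.09901 ≈ 2.099 kN.
Then T_B = 0.955287 × 2.09901 = 2.005 kN.

T_A = 2.099 kN, T_B = 2.005 kN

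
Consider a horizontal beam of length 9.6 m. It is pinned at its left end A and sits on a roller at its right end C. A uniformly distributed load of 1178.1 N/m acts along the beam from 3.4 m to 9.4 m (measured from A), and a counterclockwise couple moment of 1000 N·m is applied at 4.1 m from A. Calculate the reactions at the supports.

Resultant of the distributed load: 1178.1 × 6 = 7068.6 N at 6.4 m from A.
ΣM about A: C_y·9.6 − (1178.1·6)·6.4 + 1000 = 0 → C_y = 44239.04/9.6 = 4608.23 ≈ 4608 N.
ΣF_y = 0: A_y + 4608.23 − 1178.1·6 = 0 → A_y = 2460 N.
ΣF_x = 0: no horizontal applied forces, so A_x = 0.

A_x = 0, A_y = 2460 N, C_y = 4608 N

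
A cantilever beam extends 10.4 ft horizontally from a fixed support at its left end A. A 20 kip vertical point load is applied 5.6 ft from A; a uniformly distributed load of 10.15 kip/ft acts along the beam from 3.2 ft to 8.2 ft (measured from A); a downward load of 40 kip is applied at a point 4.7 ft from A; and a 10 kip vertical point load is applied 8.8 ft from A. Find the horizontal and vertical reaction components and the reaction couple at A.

A_x = 0, A_y = 120.8 kip, M_A = 677.3 kip·ft

Resultant of the distributed load: 10.15 × 5 = 50.75 kip at 5.7 ft from A.
ΣF_x = 0: A_x = 0.
ΣF_y = 0: A_y − 20 − 10.15·5 − 40 − 10 = 0 → A_y = 120.8 kip.
ΣM about A: M_A − 20·5.6 − (10.15·5)·5.7 − 40·4.7 − 10·8.8 = 0 → M_A = 677.3 kip·ft.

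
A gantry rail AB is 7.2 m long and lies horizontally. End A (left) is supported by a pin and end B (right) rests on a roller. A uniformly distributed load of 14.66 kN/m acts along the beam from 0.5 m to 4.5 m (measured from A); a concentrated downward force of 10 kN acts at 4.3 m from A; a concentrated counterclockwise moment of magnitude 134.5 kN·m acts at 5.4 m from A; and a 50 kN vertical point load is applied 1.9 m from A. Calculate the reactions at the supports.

Resultant of the distributed load: 14.66 × 4 = 58.64 kN at 2.5 m from A.
ΣM about A: B_y·7.2 − (14.66·4)·2.5 − 10·4.3 + 134.5 − 50·1.9 = 0 → B_y = 150.1/7.2 = 20.8472 ≈ 20.85 kN.
ΣF_y = 0: A_y + 20.8472 − 14.66·4 − 10 − 50 = 0 → A_y = 97.79 kN.
ΣF_x = 0: no horizontal applied forces, so A_x = 0.

A_x = 0, A_y = 97.79 kN, B_y = 20.85 kN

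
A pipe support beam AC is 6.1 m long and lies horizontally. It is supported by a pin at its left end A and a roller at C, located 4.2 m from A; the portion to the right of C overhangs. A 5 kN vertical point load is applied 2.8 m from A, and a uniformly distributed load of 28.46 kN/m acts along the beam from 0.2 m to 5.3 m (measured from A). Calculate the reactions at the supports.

Resultant of the distributed load: 28.46 × 5.1 = 145.146 kN at 2.75 m from A.
Taking moments about A: C_y·4.2 − 5·2.8 − (28.46·5.1)·2.75 = 0 → C_y = 413.1515/4.2 = 98.3694 ≈ 98.37 kN.
ΣF_y = 0: A_y + 98.3694 − 5 − 28.46·5.1 = 0 → A_y = 51.78 kN.
ΣF_x = 0: no horizontal applied forces, so A_x = 0.

A_x = 0, A_y = 51.78 kN, C_y = 98.37 kN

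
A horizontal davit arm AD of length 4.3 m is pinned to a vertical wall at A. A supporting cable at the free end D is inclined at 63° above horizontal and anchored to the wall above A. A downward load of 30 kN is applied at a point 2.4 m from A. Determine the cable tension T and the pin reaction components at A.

ΣM about A: T·sin63°·4.3 − 30·2.4 = 0 → T = 72/(4.3·0.891007) = 18.7924 ≈ 18.79 kN.
ΣF_x = 0: A_x − T·cos63° = 0 → A_x = 18.7924 × 0.45399 = 8.532 kN.
ΣF_y = 0: A_y + T·sin63° − 30 = 0 → A_y = 30 − 18.7924 × 0.891007 = 13.26 kN.

T = 18.79 kN, A_x = 8.532 kN, A_y = 13.26 kN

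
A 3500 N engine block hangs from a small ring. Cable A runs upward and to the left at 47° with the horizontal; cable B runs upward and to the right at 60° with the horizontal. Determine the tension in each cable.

T_A = 1830 N, T_B = 2496 N

ΣF_x = 0: −T_A·cos47° + T_B·cos60° = 0 → T_B = 1.364·T_A.
ΣF_y = 0: T_A·sin47° + T_B·sin60° = 3500.
Substitute: T_A·(0.731354 + 1.364·0.866025) = 3500 → T_A = 1829.96 ≈ 1830 N.
Then T_B = 1.364 × 1829.96 = 2496 N.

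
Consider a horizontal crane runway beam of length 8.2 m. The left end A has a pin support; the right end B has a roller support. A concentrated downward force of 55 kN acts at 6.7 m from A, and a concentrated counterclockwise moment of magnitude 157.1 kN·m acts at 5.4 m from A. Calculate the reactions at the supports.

A_x = 0, A_y = 29.22 kN, B_y = 25.78 kN

ΣM about A: B_y·8.2 − 55·6.7 + 157.1 = 0 → B_y = 211.4/8.2 = 25.7805 ≈ 25.78 kN.
ΣF_y = 0: A_y + 25.7805 − 55 = 0 → A_y = 29.22 kN.
ΣF_x = 0: no horizontal applied forces, so A_x = 0.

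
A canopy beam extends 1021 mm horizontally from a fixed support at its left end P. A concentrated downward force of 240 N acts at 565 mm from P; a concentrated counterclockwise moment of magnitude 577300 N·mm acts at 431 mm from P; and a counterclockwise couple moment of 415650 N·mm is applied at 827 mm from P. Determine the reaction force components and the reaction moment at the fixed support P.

P_x = 0, P_y = 240.0 N, M_P = -857400 N·mm

ΣF_x = 0: P_x = 0.
ΣF_y = 0: P_y − 240 = 0 → P_y = 240.0 N.
ΣM about P: M_P − 240·565 + 577300 + 415650 = 0 → M_P = -857400 N·mm.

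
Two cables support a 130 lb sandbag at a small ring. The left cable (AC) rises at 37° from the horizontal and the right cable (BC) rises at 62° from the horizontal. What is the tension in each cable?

T_AC = 61.79 lb, T_BC = 105.1 lb

ΣF_x = 0: −T_AC·cos37° + T_BC·cos62° = 0 → T_BC = 1.70114·T_AC.
ΣF_y = 0: T_AC·sin37° + T_BC·sin62° = 130.
Substitute: T_AC·(0.601815 + 1.70114·0.882948) = 130 → T_AC = 61.792 ≈ 61.79 lb.
Then T_BC = 1.70114 × 61.792 = 105.1 lb.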